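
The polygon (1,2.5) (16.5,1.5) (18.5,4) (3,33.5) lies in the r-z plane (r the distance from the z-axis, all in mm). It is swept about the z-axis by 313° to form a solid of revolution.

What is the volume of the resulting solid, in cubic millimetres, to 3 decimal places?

Profile (r,z), 4 vertices: (1,2.5) (16.5,1.5) (18.5,4) (3,33.5)
edge 0: (1,2.5)→(16.5,1.5)  cross = 1·1.5 − 16.5·2.5 = -39.7500; (r_i+r_j)·cross = 17.5·-39.7500 = -695.6250
edge 1: (16.5,1.5)→(18.5,4)  cross = 16.5·4 − 18.5·1.5 = 38.2500; (r_i+r_j)·cross = 35·38.2500 = 1338.7500
edge 2: (18.5,4)→(3,33.5)  cross = 18.5·33.5 − 3·4 = 607.7500; (r_i+r_j)·cross = 21.5·607.7500 = 13066.6250
edge 3: (3,33.5)→(1,2.5)  cross = 3·2.5 − 1·33.5 = -26.0000; (r_i+r_j)·cross = 4·-26.0000 = -104.0000
Σcross = 580.2500 → A = |Σcross|/2 = 290.1250 mm²
Σ(r_i+r_j)·cross = 13605.7500 → first moment M = |Σ|/6 = 2267.6250
R_c = M/A = 2267.6250/290.1250 = 7.8160 mm
θ = 313° = 5.462881 rad
V = θ·R_c·A = 5.462881·7.8160·290.1250 = 12387.765 mm³

Volume = 12387.765 mm³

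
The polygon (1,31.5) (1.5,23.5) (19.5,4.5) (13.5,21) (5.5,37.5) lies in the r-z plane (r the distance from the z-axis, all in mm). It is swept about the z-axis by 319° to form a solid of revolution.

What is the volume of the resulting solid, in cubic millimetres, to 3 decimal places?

Volume = 9534.052 mm³

Profile (r,z), 5 vertices: (1,31.5) (1.5,23.5) (19.5,4.5) (13.5,21) (5.5,37.5)
edge 0: (1,31.5)→(1.5,23.5)  cross = 1·23.5 − 1.5·31.5 = -23.7500; (r_i+r_j)·cross = 2.5·-23.7500 = -59.3750
edge 1: (1.5,23.5)→(19.5,4.5)  cross = 1.5·4.5 − 19.5·23.5 = -451.5000; (r_i+r_j)·cross = 21·-451.5000 = -9481.5000
edge 2: (19.5,4.5)→(13.5,21)  cross = 19.5·21 − 13.5·4.5 = 348.7500; (r_i+r_j)·cross = 33·348.7500 = 11508.7500
edge 3: (13.5,21)→(5.5,37.5)  cross = 13.5·37.5 − 5.5·21 = 390.7500; (r_i+r_j)·cross = 19·390.7500 = 7424.2500
edge 4: (5.5,37.5)→(1,31.5)  cross = 5.5·31.5 − 1·37.5 = 135.7500; (r_i+r_j)·cross = 6.5·135.7500 = 882.3750
Σcross = 400.0000 → A = |Σcross|/2 = 200.0000 mm²
Σ(r_i+r_j)·cross = 10274.5000 → first moment M = |Σ|/6 = 1712.4167
R_c = M/A = 1712.4167/200.0000 = 8.5621 mm
θ = 319° = 5.567600 rad
V = θ·R_c·A = 5.567600·8.5621·200.0000 = 9534.052 mm³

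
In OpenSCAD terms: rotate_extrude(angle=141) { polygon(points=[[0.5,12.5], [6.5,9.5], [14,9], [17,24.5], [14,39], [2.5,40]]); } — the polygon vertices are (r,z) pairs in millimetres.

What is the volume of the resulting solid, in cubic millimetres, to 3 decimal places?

Volume = 8782.285 mm³

Profile (r,z), 6 vertices: (0.5,12.5) (6.5,9.5) (14,9) (17,24.5) (14,39) (2.5,40)
edge 0: (0.5,12.5)→(6.5,9.5)  cross = 0.5·9.5 − 6.5·12.5 = -76.5000; (r_i+r_j)·cross = 7·-76.5000 = -535.5000
edge 1: (6.5,9.5)→(14,9)  cross = 6.5·9 − 14·9.5 = -74.5000; (r_i+r_j)·cross = 20.5·-74.5000 = -1527.2500
edge 2: (14,9)→(17,24.5)  cross = 14·24.5 − 17·9 = 190.0000; (r_i+r_j)·cross = 31·190.0000 = 5890.0000
edge 3: (17,24.5)→(14,39)  cross = 17·39 − 14·24.5 = 320.0000; (r_i+r_j)·cross = 31·320.0000 = 9920.0000
edge 4: (14,39)→(2.5,40)  cross = 14·40 − 2.5·39 = 462.5000; (r_i+r_j)·cross = 16.5·462.5000 = 7631.2500
edge 5: (2.5,40)→(0.5,12.5)  cross = 2.5·12.5 − 0.5·40 = 11.2500; (r_i+r_j)·cross = 3·11.2500 = 33.7500
Σcross = 832.7500 → A = |Σcross|/2 = 416.3750 mm²
Σ(r_i+r_j)·cross = 21412.2500 → first moment M = |Σ|/6 = 3568.7083
R_c = M/A = 3568.7083/416.3750 = 8.5709 mm
θ = 141° = 2.460914 rad
V = θ·R_c·A = 2.460914·8.5709·416.3750 = 8782.285 mm³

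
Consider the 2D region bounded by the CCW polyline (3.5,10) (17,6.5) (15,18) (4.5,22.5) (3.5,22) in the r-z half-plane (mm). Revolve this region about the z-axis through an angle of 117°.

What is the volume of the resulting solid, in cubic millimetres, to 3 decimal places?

Profile (r,z), 5 vertices: (3.5,10) (17,6.5) (15,18) (4.5,22.5) (3.5,22)
edge 0: (3.5,10)→(17,6.5)  cross = 3.5·6.5 − 17·10 = -147.2500; (r_i+r_j)·cross = 20.5·-147.2500 = -3018.6250
edge 1: (17,6.5)→(15,18)  cross = 17·18 − 15·6.5 = 208.5000; (r_i+r_j)·cross = 32·208.5000 = 6672.0000
edge 2: (15,18)→(4.5,22.5)  cross = 15·22.5 − 4.5·18 = 256.5000; (r_i+r_j)·cross = 19.5·256.5000 = 5001.7500
edge 3: (4.5,22.5)→(3.5,22)  cross = 4.5·22 − 3.5·22.5 = 20.2500; (r_i+r_j)·cross = 8·20.2500 = 162.0000
edge 4: (3.5,22)→(3.5,10)  cross = 3.5·10 − 3.5·22 = -42.0000; (r_i+r_j)·cross = 7·-42.0000 = -294.0000
Σcross = 296.0000 → A = |Σcross|/2 = 148.0000 mm²
Σ(r_i+r_j)·cross = 8523.1250 → first moment M = |Σ|/6 = 1420.5208
R_c = M/A = 1420.5208/148.0000 = 9.5981 mm
θ = 117° = 2.042035 rad
V = θ·R_c·A = 2.042035·9.5981·148.0000 = 2900.754 mm³

Volume = 2900.754 mm³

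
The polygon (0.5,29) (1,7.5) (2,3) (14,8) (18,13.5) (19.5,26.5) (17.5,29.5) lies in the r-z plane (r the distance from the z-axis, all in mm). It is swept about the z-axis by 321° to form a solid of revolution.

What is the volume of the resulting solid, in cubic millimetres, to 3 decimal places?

Profile (r,z), 7 vertices: (0.5,29) (1,7.5) (2,3) (14,8) (18,13.5) (19.5,26.5) (17.5,29.5)
edge 0: (0.5,29)→(1,7.5)  cross = 0.5·7.5 − 1·29 = -25.2500; (r_i+r_j)·cross = 1.5·-25.2500 = -37.8750
edge 1: (1,7.5)→(2,3)  cross = 1·3 − 2·7.5 = -12.0000; (r_i+r_j)·cross = 3·-12.0000 = -36.0000
edge 2: (2,3)→(14,8)  cross = 2·8 − 14·3 = -26.0000; (r_i+r_j)·cross = 16·-26.0000 = -416.0000
edge 3: (14,8)→(18,13.5)  cross = 14·13.5 − 18·8 = 45.0000; (r_i+r_j)·cross = 32·45.0000 = 1440.0000
edge 4: (18,13.5)→(19.5,26.5)  cross = 18·26.5 − 19.5·13.5 = 213.7500; (r_i+r_j)·cross = 37.5·213.7500 = 8015.6250
edge 5: (19.5,26.5)→(17.5,29.5)  cross = 19.5·29.5 − 17.5·26.5 = 111.5000; (r_i+r_j)·cross = 37·111.5000 = 4125.5000
edge 6: (17.5,29.5)→(0.5,29)  cross = 17.5·29 − 0.5·29.5 = 492.7500; (r_i+r_j)·cross = 18·492.7500 = 8869.5000
Σcross = 799.7500 → A = |Σcross|/2 = 399.8750 mm²
Σ(r_i+r_j)·cross = 21960.7500 → first moment M = |Σ|/6 = 3660.1250
R_c = M/A = 3660.1250/399.8750 = 9.1532 mm
θ = 321° = 5.602507 rad
V = θ·R_c·A = 5.602507·9.1532·399.8750 = 20505.876 mm³

Volume = 20505.876 mm³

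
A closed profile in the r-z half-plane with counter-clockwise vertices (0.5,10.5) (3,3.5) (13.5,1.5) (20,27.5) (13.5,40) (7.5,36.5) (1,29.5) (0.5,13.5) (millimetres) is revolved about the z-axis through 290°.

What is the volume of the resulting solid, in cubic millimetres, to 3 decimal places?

Volume = 25813.631 mm³

Profile (r,z), 8 vertices: (0.5,10.5) (3,3.5) (13.5,1.5) (20,27.5) (13.5,40) (7.5,36.5) (1,29.5) (0.5,13.5)
edge 0: (0.5,10.5)→(3,3.5)  cross = 0.5·3.5 − 3·10.5 = -29.7500; (r_i+r_j)·cross = 3.5·-29.7500 = -104.1250
edge 1: (3,3.5)→(13.5,1.5)  cross = 3·1.5 − 13.5·3.5 = -42.7500; (r_i+r_j)·cross = 16.5·-42.7500 = -705.3750
edge 2: (13.5,1.5)→(20,27.5)  cross = 13.5·27.5 − 20·1.5 = 341.2500; (r_i+r_j)·cross = 33.5·341.2500 = 11431.8750
edge 3: (20,27.5)→(13.5,40)  cross = 20·40 − 13.5·27.5 = 428.7500; (r_i+r_j)·cross = 33.5·428.7500 = 14363.1250
edge 4: (13.5,40)→(7.5,36.5)  cross = 13.5·36.5 − 7.5·40 = 192.7500; (r_i+r_j)·cross = 21·192.7500 = 4047.7500
edge 5: (7.5,36.5)→(1,29.5)  cross = 7.5·29.5 − 1·36.5 = 184.7500; (r_i+r_j)·cross = 8.5·184.7500 = 1570.3750
edge 6: (1,29.5)→(0.5,13.5)  cross = 1·13.5 − 0.5·29.5 = -1.2500; (r_i+r_j)·cross = 1.5·-1.2500 = -1.8750
edge 7: (0.5,13.5)→(0.5,10.5)  cross = 0.5·10.5 − 0.5·13.5 = -1.5000; (r_i+r_j)·cross = 1·-1.5000 = -1.5000
Σcross = 1072.2500 → A = |Σcross|/2 = 536.1250 mm²
Σ(r_i+r_j)·cross = 30600.2500 → first moment M = |Σ|/6 = 5100.0417
R_c = M/A = 5100.0417/536.1250 = 9.5128 mm
θ = 290° = 5.061455 rad
V = θ·R_c·A = 5.061455·9.5128·536.1250 = 25813.631 mm³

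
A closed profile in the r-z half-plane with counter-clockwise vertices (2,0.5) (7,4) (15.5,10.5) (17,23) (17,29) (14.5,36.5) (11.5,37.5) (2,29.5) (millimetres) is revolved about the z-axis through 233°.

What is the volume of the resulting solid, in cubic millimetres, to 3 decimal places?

Profile (r,z), 8 vertices: (2,0.5) (7,4) (15.5,10.5) (17,23) (17,29) (14.5,36.5) (11.5,37.5) (2,29.5)
edge 0: (2,0.5)→(7,4)  cross = 2·4 − 7·0.5 = 4.5000; (r_i+r_j)·cross = 9·4.5000 = 40.5000
edge 1: (7,4)→(15.5,10.5)  cross = 7·10.5 − 15.5·4 = 11.5000; (r_i+r_j)·cross = 22.5·11.5000 = 258.7500
edge 2: (15.5,10.5)→(17,23)  cross = 15.5·23 − 17·10.5 = 178.0000; (r_i+r_j)·cross = 32.5·178.0000 = 5785.0000
edge 3: (17,23)→(17,29)  cross = 17·29 − 17·23 = 102.0000; (r_i+r_j)·cross = 34·102.0000 = 3468.0000
edge 4: (17,29)→(14.5,36.5)  cross = 17·36.5 − 14.5·29 = 200.0000; (r_i+r_j)·cross = 31.5·200.0000 = 6300.0000
edge 5: (14.5,36.5)→(11.5,37.5)  cross = 14.5·37.5 − 11.5·36.5 = 124.0000; (r_i+r_j)·cross = 26·124.0000 = 3224.0000
edge 6: (11.5,37.5)→(2,29.5)  cross = 11.5·29.5 − 2·37.5 = 264.2500; (r_i+r_j)·cross = 13.5·264.2500 = 3567.3750
edge 7: (2,29.5)→(2,0.5)  cross = 2·0.5 − 2·29.5 = -58.0000; (r_i+r_j)·cross = 4·-58.0000 = -232.0000
Σcross = 826.2500 → A = |Σcross|/2 = 413.1250 mm²
Σ(r_i+r_j)·cross = 22411.6250 → first moment M = |Σ|/6 = 3735.2708
R_c = M/A = 3735.2708/413.1250 = 9.0415 mm
θ = 233° = 4.066617 rad
V = θ·R_c·A = 4.066617·9.0415·413.1250 = 15189.916 mm³

Volume = 15189.916 mm³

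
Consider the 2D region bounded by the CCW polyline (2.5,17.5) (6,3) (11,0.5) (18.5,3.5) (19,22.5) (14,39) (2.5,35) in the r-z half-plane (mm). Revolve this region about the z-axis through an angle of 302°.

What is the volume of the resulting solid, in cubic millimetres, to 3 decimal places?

Profile (r,z), 7 vertices: (2.5,17.5) (6,3) (11,0.5) (18.5,3.5) (19,22.5) (14,39) (2.5,35)
edge 0: (2.5,17.5)→(6,3)  cross = 2.5·3 − 6·17.5 = -97.5000; (r_i+r_j)·cross = 8.5·-97.5000 = -828.7500
edge 1: (6,3)→(11,0.5)  cross = 6·0.5 − 11·3 = -30.0000; (r_i+r_j)·cross = 17·-30.0000 = -510.0000
edge 2: (11,0.5)→(18.5,3.5)  cross = 11·3.5 − 18.5·0.5 = 29.2500; (r_i+r_j)·cross = 29.5·29.2500 = 862.8750
edge 3: (18.5,3.5)→(19,22.5)  cross = 18.5·22.5 − 19·3.5 = 349.7500; (r_i+r_j)·cross = 37.5·349.7500 = 13115.6250
edge 4: (19,22.5)→(14,39)  cross = 19·39 − 14·22.5 = 426.0000; (r_i+r_j)·cross = 33·426.0000 = 14058.0000
edge 5: (14,39)→(2.5,35)  cross = 14·35 − 2.5·39 = 392.5000; (r_i+r_j)·cross = 16.5·392.5000 = 6476.2500
edge 6: (2.5,35)→(2.5,17.5)  cross = 2.5·17.5 − 2.5·35 = -43.7500; (r_i+r_j)·cross = 5·-43.7500 = -218.7500
Σcross = 1026.2500 → A = |Σcross|/2 = 513.1250 mm²
Σ(r_i+r_j)·cross = 32955.2500 → first moment M = |Σ|/6 = 5492.5417
R_c = M/A = 5492.5417/513.1250 = 10.7041 mm
θ = 302° = 5.270894 rad
V = θ·R_c·A = 5.270894·10.7041·513.1250 = 28950.607 mm³

Volume = 28950.607 mm³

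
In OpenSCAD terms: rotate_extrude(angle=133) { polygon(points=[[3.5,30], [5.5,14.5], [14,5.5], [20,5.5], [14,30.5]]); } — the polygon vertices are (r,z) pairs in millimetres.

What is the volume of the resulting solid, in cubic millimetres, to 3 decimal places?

Profile (r,z), 5 vertices: (3.5,30) (5.5,14.5) (14,5.5) (20,5.5) (14,30.5)
edge 0: (3.5,30)→(5.5,14.5)  cross = 3.5·14.5 − 5.5·30 = -114.2500; (r_i+r_j)·cross = 9·-114.2500 = -1028.2500
edge 1: (5.5,14.5)→(14,5.5)  cross = 5.5·5.5 − 14·14.5 = -172.7500; (r_i+r_j)·cross = 19.5·-172.7500 = -3368.6250
edge 2: (14,5.5)→(20,5.5)  cross = 14·5.5 − 20·5.5 = -33.0000; (r_i+r_j)·cross = 34·-33.0000 = -1122.0000
edge 3: (20,5.5)→(14,30.5)  cross = 20·30.5 − 14·5.5 = 533.0000; (r_i+r_j)·cross = 34·533.0000 = 18122.0000
edge 4: (14,30.5)→(3.5,30)  cross = 14·30 − 3.5·30.5 = 313.2500; (r_i+r_j)·cross = 17.5·313.2500 = 5481.8750
Σcross = 526.2500 → A = |Σcross|/2 = 263.1250 mm²
Σ(r_i+r_j)·cross = 18085.0000 → first moment M = |Σ|/6 = 3014.1667
R_c = M/A = 3014.1667/263.1250 = 11.4553 mm
θ = 133° = 2.321288 rad
V = θ·R_c·A = 2.321288·11.4553·263.1250 = 6996.749 mm³

Volume = 6996.749 mm³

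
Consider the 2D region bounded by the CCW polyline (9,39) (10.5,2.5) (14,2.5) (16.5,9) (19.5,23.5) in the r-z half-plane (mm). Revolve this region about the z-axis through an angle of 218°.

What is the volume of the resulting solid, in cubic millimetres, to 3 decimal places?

Profile (r,z), 5 vertices: (9,39) (10.5,2.5) (14,2.5) (16.5,9) (19.5,23.5)
edge 0: (9,39)→(10.5,2.5)  cross = 9·2.5 − 10.5·39 = -387.0000; (r_i+r_j)·cross = 19.5·-387.0000 = -7546.5000
edge 1: (10.5,2.5)→(14,2.5)  cross = 10.5·2.5 − 14·2.5 = -8.7500; (r_i+r_j)·cross = 24.5·-8.7500 = -214.3750
edge 2: (14,2.5)→(16.5,9)  cross = 14·9 − 16.5·2.5 = 84.7500; (r_i+r_j)·cross = 30.5·84.7500 = 2584.8750
edge 3: (16.5,9)→(19.5,23.5)  cross = 16.5·23.5 − 19.5·9 = 212.2500; (r_i+r_j)·cross = 36·212.2500 = 7641.0000
edge 4: (19.5,23.5)→(9,39)  cross = 19.5·39 − 9·23.5 = 549.0000; (r_i+r_j)·cross = 28.5·549.0000 = 15646.5000
Σcross = 450.2500 → A = |Σcross|/2 = 225.1250 mm²
Σ(r_i+r_j)·cross = 18111.5000 → first moment M = |Σ|/6 = 3018.5833
R_c = M/A = 3018.5833/225.1250 = 13.4085 mm
θ = 218° = 3.804818 rad
V = θ·R_c·A = 3.804818·13.4085·225.1250 = 11485.160 mm³

Volume = 11485.160 mm³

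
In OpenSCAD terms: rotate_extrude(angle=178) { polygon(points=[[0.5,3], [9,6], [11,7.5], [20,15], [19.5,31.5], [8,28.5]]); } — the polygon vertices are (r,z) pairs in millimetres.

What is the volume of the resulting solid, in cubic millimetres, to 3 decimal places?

Profile (r,z), 6 vertices: (0.5,3) (9,6) (11,7.5) (20,15) (19.5,31.5) (8,28.5)
edge 0: (0.5,3)→(9,6)  cross = 0.5·6 − 9·3 = -24.0000; (r_i+r_j)·cross = 9.5·-24.0000 = -228.0000
edge 1: (9,6)→(11,7.5)  cross = 9·7.5 − 11·6 = 1.5000; (r_i+r_j)·cross = 20·1.5000 = 30.0000
edge 2: (11,7.5)→(20,15)  cross = 11·15 − 20·7.5 = 15.0000; (r_i+r_j)·cross = 31·15.0000 = 465.0000
edge 3: (20,15)→(19.5,31.5)  cross = 20·31.5 − 19.5·15 = 337.5000; (r_i+r_j)·cross = 39.5·337.5000 = 13331.2500
edge 4: (19.5,31.5)→(8,28.5)  cross = 19.5·28.5 − 8·31.5 = 303.7500; (r_i+r_j)·cross = 27.5·303.7500 = 8353.1250
edge 5: (8,28.5)→(0.5,3)  cross = 8·3 − 0.5·28.5 = 9.7500; (r_i+r_j)·cross = 8.5·9.7500 = 82.8750
Σcross = 643.5000 → A = |Σcross|/2 = 321.7500 mm²
Σ(r_i+r_j)·cross = 22034.2500 → first moment M = |Σ|/6 = 3672.3750
R_c = M/A = 3672.3750/321.7500 = 11.4138 mm
θ = 178° = 3.106686 rad
V = θ·R_c·A = 3.106686·11.4138·321.7500 = 11408.916 mm³

Volume = 11408.916 mm³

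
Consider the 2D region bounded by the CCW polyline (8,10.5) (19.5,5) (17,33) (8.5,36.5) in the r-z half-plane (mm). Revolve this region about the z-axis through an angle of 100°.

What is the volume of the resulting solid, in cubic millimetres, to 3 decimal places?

Volume = 6160.794 mm³

Profile (r,z), 4 vertices: (8,10.5) (19.5,5) (17,33) (8.5,36.5)
edge 0: (8,10.5)→(19.5,5)  cross = 8·5 − 19.5·10.5 = -164.7500; (r_i+r_j)·cross = 27.5·-164.7500 = -4530.6250
edge 1: (19.5,5)→(17,33)  cross = 19.5·33 − 17·5 = 558.5000; (r_i+r_j)·cross = 36.5·558.5000 = 20385.2500
edge 2: (17,33)→(8.5,36.5)  cross = 17·36.5 − 8.5·33 = 340.0000; (r_i+r_j)·cross = 25.5·340.0000 = 8670.0000
edge 3: (8.5,36.5)→(8,10.5)  cross = 8.5·10.5 − 8·36.5 = -202.7500; (r_i+r_j)·cross = 16.5·-202.7500 = -3345.3750
Σcross = 531.0000 → A = |Σcross|/2 = 265.5000 mm²
Σ(r_i+r_j)·cross = 21179.2500 → first moment M = |Σ|/6 = 3529.8750
R_c = M/A = 3529.8750/265.5000 = 13.2952 mm
θ = 100° = 1.745329 rad
V = θ·R_c·A = 1.745329·13.2952·265.5000 = 6160.794 mm³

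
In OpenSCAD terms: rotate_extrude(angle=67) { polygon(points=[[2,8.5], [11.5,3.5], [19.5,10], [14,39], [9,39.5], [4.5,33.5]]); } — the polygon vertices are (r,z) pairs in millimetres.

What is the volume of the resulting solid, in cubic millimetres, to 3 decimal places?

Volume = 5289.575 mm³

Profile (r,z), 6 vertices: (2,8.5) (11.5,3.5) (19.5,10) (14,39) (9,39.5) (4.5,33.5)
edge 0: (2,8.5)→(11.5,3.5)  cross = 2·3.5 − 11.5·8.5 = -90.7500; (r_i+r_j)·cross = 13.5·-90.7500 = -1225.1250
edge 1: (11.5,3.5)→(19.5,10)  cross = 11.5·10 − 19.5·3.5 = 46.7500; (r_i+r_j)·cross = 31·46.7500 = 1449.2500
edge 2: (19.5,10)→(14,39)  cross = 19.5·39 − 14·10 = 620.5000; (r_i+r_j)·cross = 33.5·620.5000 = 20786.7500
edge 3: (14,39)→(9,39.5)  cross = 14·39.5 − 9·39 = 202.0000; (r_i+r_j)·cross = 23·202.0000 = 4646.0000
edge 4: (9,39.5)→(4.5,33.5)  cross = 9·33.5 − 4.5·39.5 = 123.7500; (r_i+r_j)·cross = 13.5·123.7500 = 1670.6250
edge 5: (4.5,33.5)→(2,8.5)  cross = 4.5·8.5 − 2·33.5 = -28.7500; (r_i+r_j)·cross = 6.5·-28.7500 = -186.8750
Σcross = 873.5000 → A = |Σcross|/2 = 436.7500 mm²
Σ(r_i+r_j)·cross = 27140.6250 → first moment M = |Σ|/6 = 4523.4375
R_c = M/A = 4523.4375/436.7500 = 10.3570 mm
θ = 67° = 1.169371 rad
V = θ·R_c·A = 1.169371·10.3570·436.7500 = 5289.575 mm³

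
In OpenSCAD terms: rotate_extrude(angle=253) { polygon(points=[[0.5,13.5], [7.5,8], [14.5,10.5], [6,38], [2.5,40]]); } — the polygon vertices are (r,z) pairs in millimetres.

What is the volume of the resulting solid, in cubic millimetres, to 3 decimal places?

Volume = 7124.153 mm³

Profile (r,z), 5 vertices: (0.5,13.5) (7.5,8) (14.5,10.5) (6,38) (2.5,40)
edge 0: (0.5,13.5)→(7.5,8)  cross = 0.5·8 − 7.5·13.5 = -97.2500; (r_i+r_j)·cross = 8·-97.2500 = -778.0000
edge 1: (7.5,8)→(14.5,10.5)  cross = 7.5·10.5 − 14.5·8 = -37.2500; (r_i+r_j)·cross = 22·-37.2500 = -819.5000
edge 2: (14.5,10.5)→(6,38)  cross = 14.5·38 − 6·10.5 = 488.0000; (r_i+r_j)·cross = 20.5·488.0000 = 10004.0000
edge 3: (6,38)→(2.5,40)  cross = 6·40 − 2.5·38 = 145.0000; (r_i+r_j)·cross = 8.5·145.0000 = 1232.5000
edge 4: (2.5,40)→(0.5,13.5)  cross = 2.5·13.5 − 0.5·40 = 13.7500; (r_i+r_j)·cross = 3·13.7500 = 41.2500
Σcross = 512.2500 → A = |Σcross|/2 = 256.1250 mm²
Σ(r_i+r_j)·cross = 9680.2500 → first moment M = |Σ|/6 = 1613.3750
R_c = M/A = 1613.3750/256.1250 = 6.2992 mm
θ = 253° = 4.415683 rad
V = θ·R_c·A = 4.415683·6.2992·256.1250 = 7124.153 mm³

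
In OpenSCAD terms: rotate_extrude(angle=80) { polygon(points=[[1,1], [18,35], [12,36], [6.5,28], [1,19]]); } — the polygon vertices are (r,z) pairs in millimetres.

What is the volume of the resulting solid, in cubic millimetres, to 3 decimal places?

Profile (r,z), 5 vertices: (1,1) (18,35) (12,36) (6.5,28) (1,19)
edge 0: (1,1)→(18,35)  cross = 1·35 − 18·1 = 17.0000; (r_i+r_j)·cross = 19·17.0000 = 323.0000
edge 1: (18,35)→(12,36)  cross = 18·36 − 12·35 = 228.0000; (r_i+r_j)·cross = 30·228.0000 = 6840.0000
edge 2: (12,36)→(6.5,28)  cross = 12·28 − 6.5·36 = 102.0000; (r_i+r_j)·cross = 18.5·102.0000 = 1887.0000
edge 3: (6.5,28)→(1,19)  cross = 6.5·19 − 1·28 = 95.5000; (r_i+r_j)·cross = 7.5·95.5000 = 716.2500
edge 4: (1,19)→(1,1)  cross = 1·1 − 1·19 = -18.0000; (r_i+r_j)·cross = 2·-18.0000 = -36.0000
Σcross = 424.5000 → A = |Σcross|/2 = 212.2500 mm²
Σ(r_i+r_j)·cross = 9730.2500 → first moment M = |Σ|/6 = 1621.7083
R_c = M/A = 1621.7083/212.2500 = 7.6406 mm
θ = 80° = 1.396263 rad
V = θ·R_c·A = 1.396263·7.6406·212.2500 = 2264.332 mm³

Volume = 2264.332 mm³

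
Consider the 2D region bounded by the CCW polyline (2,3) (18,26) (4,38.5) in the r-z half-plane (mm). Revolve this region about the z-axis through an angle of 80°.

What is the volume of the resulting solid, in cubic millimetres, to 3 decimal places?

Profile (r,z), 3 vertices: (2,3) (18,26) (4,38.5)
edge 0: (2,3)→(18,26)  cross = 2·26 − 18·3 = -2.0000; (r_i+r_j)·cross = 20·-2.0000 = -40.0000
edge 1: (18,26)→(4,38.5)  cross = 18·38.5 − 4·26 = 589.0000; (r_i+r_j)·cross = 22·589.0000 = 12958.0000
edge 2: (4,38.5)→(2,3)  cross = 4·3 − 2·38.5 = -65.0000; (r_i+r_j)·cross = 6·-65.0000 = -390.0000
Σcross = 522.0000 → A = |Σcross|/2 = 261.0000 mm²
Σ(r_i+r_j)·cross = 12528.0000 → first moment M = |Σ|/6 = 2088.0000
R_c = M/A = 2088.0000/261.0000 = 8.0000 mm
θ = 80° = 1.396263 rad
V = θ·R_c·A = 1.396263·8.0000·261.0000 = 2915.398 mm³

Volume = 2915.398 mm³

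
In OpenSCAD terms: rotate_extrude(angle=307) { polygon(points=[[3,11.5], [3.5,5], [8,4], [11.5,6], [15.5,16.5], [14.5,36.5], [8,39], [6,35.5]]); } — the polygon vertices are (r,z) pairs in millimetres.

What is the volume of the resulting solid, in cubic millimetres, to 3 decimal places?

Profile (r,z), 8 vertices: (3,11.5) (3.5,5) (8,4) (11.5,6) (15.5,16.5) (14.5,36.5) (8,39) (6,35.5)
edge 0: (3,11.5)→(3.5,5)  cross = 3·5 − 3.5·11.5 = -25.2500; (r_i+r_j)·cross = 6.5·-25.2500 = -164.1250
edge 1: (3.5,5)→(8,4)  cross = 3.5·4 − 8·5 = -26.0000; (r_i+r_j)·cross = 11.5·-26.0000 = -299.0000
edge 2: (8,4)→(11.5,6)  cross = 8·6 − 11.5·4 = 2.0000; (r_i+r_j)·cross = 19.5·2.0000 = 39.0000
edge 3: (11.5,6)→(15.5,16.5)  cross = 11.5·16.5 − 15.5·6 = 96.7500; (r_i+r_j)·cross = 27·96.7500 = 2612.2500
edge 4: (15.5,16.5)→(14.5,36.5)  cross = 15.5·36.5 − 14.5·16.5 = 326.5000; (r_i+r_j)·cross = 30·326.5000 = 9795.0000
edge 5: (14.5,36.5)→(8,39)  cross = 14.5·39 − 8·36.5 = 273.5000; (r_i+r_j)·cross = 22.5·273.5000 = 6153.7500
edge 6: (8,39)→(6,35.5)  cross = 8·35.5 − 6·39 = 50.0000; (r_i+r_j)·cross = 14·50.0000 = 700.0000
edge 7: (6,35.5)→(3,11.5)  cross = 6·11.5 − 3·35.5 = -37.5000; (r_i+r_j)·cross = 9·-37.5000 = -337.5000
Σcross = 660.0000 → A = |Σcross|/2 = 330.0000 mm²
Σ(r_i+r_j)·cross = 18499.3750 → first moment M = |Σ|/6 = 3083.2292
R_c = M/A = 3083.2292/330.0000 = 9.3431 mm
θ = 307° = 5.358161 rad
V = θ·R_c·A = 5.358161·9.3431·330.0000 = 16520.438 mm³

Volume = 16520.438 mm³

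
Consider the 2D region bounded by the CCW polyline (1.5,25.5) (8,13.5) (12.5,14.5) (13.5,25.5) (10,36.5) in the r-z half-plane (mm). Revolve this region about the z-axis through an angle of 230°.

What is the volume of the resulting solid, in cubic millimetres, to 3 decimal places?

Volume = 5526.963 mm³

Profile (r,z), 5 vertices: (1.5,25.5) (8,13.5) (12.5,14.5) (13.5,25.5) (10,36.5)
edge 0: (1.5,25.5)→(8,13.5)  cross = 1.5·13.5 − 8·25.5 = -183.7500; (r_i+r_j)·cross = 9.5·-183.7500 = -1745.6250
edge 1: (8,13.5)→(12.5,14.5)  cross = 8·14.5 − 12.5·13.5 = -52.7500; (r_i+r_j)·cross = 20.5·-52.7500 = -1081.3750
edge 2: (12.5,14.5)→(13.5,25.5)  cross = 12.5·25.5 − 13.5·14.5 = 123.0000; (r_i+r_j)·cross = 26·123.0000 = 3198.0000
edge 3: (13.5,25.5)→(10,36.5)  cross = 13.5·36.5 − 10·25.5 = 237.7500; (r_i+r_j)·cross = 23.5·237.7500 = 5587.1250
edge 4: (10,36.5)→(1.5,25.5)  cross = 10·25.5 − 1.5·36.5 = 200.2500; (r_i+r_j)·cross = 11.5·200.2500 = 2302.8750
Σcross = 324.5000 → A = |Σcross|/2 = 162.2500 mm²
Σ(r_i+r_j)·cross = 8261.0000 → first moment M = |Σ|/6 = 1376.8333
R_c = M/A = 1376.8333/162.2500 = 8.4859 mm
θ = 230° = 4.014257 rad
V = θ·R_c·A = 4.014257·8.4859·162.2500 = 5526.963 mm³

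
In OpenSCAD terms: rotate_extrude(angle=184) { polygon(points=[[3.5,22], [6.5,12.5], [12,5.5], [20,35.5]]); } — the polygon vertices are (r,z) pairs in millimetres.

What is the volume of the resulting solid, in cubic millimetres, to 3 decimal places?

Volume = 7721.290 mm³

Profile (r,z), 4 vertices: (3.5,22) (6.5,12.5) (12,5.5) (20,35.5)
edge 0: (3.5,22)→(6.5,12.5)  cross = 3.5·12.5 − 6.5·22 = -99.2500; (r_i+r_j)·cross = 10·-99.2500 = -992.5000
edge 1: (6.5,12.5)→(12,5.5)  cross = 6.5·5.5 − 12·12.5 = -114.2500; (r_i+r_j)·cross = 18.5·-114.2500 = -2113.6250
edge 2: (12,5.5)→(20,35.5)  cross = 12·35.5 − 20·5.5 = 316.0000; (r_i+r_j)·cross = 32·316.0000 = 10112.0000
edge 3: (20,35.5)→(3.5,22)  cross = 20·22 − 3.5·35.5 = 315.7500; (r_i+r_j)·cross = 23.5·315.7500 = 7420.1250
Σcross = 418.2500 → A = |Σcross|/2 = 209.1250 mm²
Σ(r_i+r_j)·cross = 14426.0000 → first moment M = |Σ|/6 = 2404.3333
R_c = M/A = 2404.3333/209.1250 = 11.4971 mm
θ = 184° = 3.211406 rad
V = θ·R_c·A = 3.211406·11.4971·209.1250 = 7721.290 mm³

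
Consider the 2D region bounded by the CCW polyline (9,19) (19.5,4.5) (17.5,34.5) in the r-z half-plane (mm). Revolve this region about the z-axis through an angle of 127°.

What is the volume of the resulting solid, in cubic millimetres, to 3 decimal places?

Volume = 4860.195 mm³

Profile (r,z), 3 vertices: (9,19) (19.5,4.5) (17.5,34.5)
edge 0: (9,19)→(19.5,4.5)  cross = 9·4.5 − 19.5·19 = -330.0000; (r_i+r_j)·cross = 28.5·-330.0000 = -9405.0000
edge 1: (19.5,4.5)→(17.5,34.5)  cross = 19.5·34.5 − 17.5·4.5 = 594.0000; (r_i+r_j)·cross = 37·594.0000 = 21978.0000
edge 2: (17.5,34.5)→(9,19)  cross = 17.5·19 − 9·34.5 = 22.0000; (r_i+r_j)·cross = 26.5·22.0000 = 583.0000
Σcross = 286.0000 → A = |Σcross|/2 = 143.0000 mm²
Σ(r_i+r_j)·cross = 13156.0000 → first moment M = |Σ|/6 = 2192.6667
R_c = M/A = 2192.6667/143.0000 = 15.3333 mm
θ = 127° = 2.216568 rad
V = θ·R_c·A = 2.216568·15.3333·143.0000 = 4860.195 mm³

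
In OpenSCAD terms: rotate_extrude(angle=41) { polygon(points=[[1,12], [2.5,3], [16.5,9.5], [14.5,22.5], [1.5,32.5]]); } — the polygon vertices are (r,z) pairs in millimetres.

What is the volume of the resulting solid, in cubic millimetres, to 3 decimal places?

Volume = 1624.199 mm³

Profile (r,z), 5 vertices: (1,12) (2.5,3) (16.5,9.5) (14.5,22.5) (1.5,32.5)
edge 0: (1,12)→(2.5,3)  cross = 1·3 − 2.5·12 = -27.0000; (r_i+r_j)·cross = 3.5·-27.0000 = -94.5000
edge 1: (2.5,3)→(16.5,9.5)  cross = 2.5·9.5 − 16.5·3 = -25.7500; (r_i+r_j)·cross = 19·-25.7500 = -489.2500
edge 2: (16.5,9.5)→(14.5,22.5)  cross = 16.5·22.5 − 14.5·9.5 = 233.5000; (r_i+r_j)·cross = 31·233.5000 = 7238.5000
edge 3: (14.5,22.5)→(1.5,32.5)  cross = 14.5·32.5 − 1.5·22.5 = 437.5000; (r_i+r_j)·cross = 16·437.5000 = 7000.0000
edge 4: (1.5,32.5)→(1,12)  cross = 1.5·12 − 1·32.5 = -14.5000; (r_i+r_j)·cross = 2.5·-14.5000 = -36.2500
Σcross = 603.7500 → A = |Σcross|/2 = 301.8750 mm²
Σ(r_i+r_j)·cross = 13618.5000 → first moment M = |Σ|/6 = 2269.7500
R_c = M/A = 2269.7500/301.8750 = 7.5188 mm
θ = 41° = 0.715585 rad
V = θ·R_c·A = 0.715585·7.5188·301.8750 = 1624.199 mm³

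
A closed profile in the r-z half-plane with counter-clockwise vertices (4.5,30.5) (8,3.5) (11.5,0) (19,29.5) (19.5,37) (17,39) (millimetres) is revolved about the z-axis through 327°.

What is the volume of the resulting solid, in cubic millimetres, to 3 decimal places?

Volume = 22640.330 mm³

Profile (r,z), 6 vertices: (4.5,30.5) (8,3.5) (11.5,0) (19,29.5) (19.5,37) (17,39)
edge 0: (4.5,30.5)→(8,3.5)  cross = 4.5·3.5 − 8·30.5 = -228.2500; (r_i+r_j)·cross = 12.5·-228.2500 = -2853.1250
edge 1: (8,3.5)→(11.5,0)  cross = 8·0 − 11.5·3.5 = -40.2500; (r_i+r_j)·cross = 19.5·-40.2500 = -784.8750
edge 2: (11.5,0)→(19,29.5)  cross = 11.5·29.5 − 19·0 = 339.2500; (r_i+r_j)·cross = 30.5·339.2500 = 10347.1250
edge 3: (19,29.5)→(19.5,37)  cross = 19·37 − 19.5·29.5 = 127.7500; (r_i+r_j)·cross = 38.5·127.7500 = 4918.3750
edge 4: (19.5,37)→(17,39)  cross = 19.5·39 − 17·37 = 131.5000; (r_i+r_j)·cross = 36.5·131.5000 = 4799.7500
edge 5: (17,39)→(4.5,30.5)  cross = 17·30.5 − 4.5·39 = 343.0000; (r_i+r_j)·cross = 21.5·343.0000 = 7374.5000
Σcross = 673.0000 → A = |Σcross|/2 = 336.5000 mm²
Σ(r_i+r_j)·cross = 23801.7500 → first moment M = |Σ|/6 = 3966.9583
R_c = M/A = 3966.9583/336.5000 = 11.7889 mm
θ = 327° = 5.707227 rad
V = θ·R_c·A = 5.707227·11.7889·336.5000 = 22640.330 mm³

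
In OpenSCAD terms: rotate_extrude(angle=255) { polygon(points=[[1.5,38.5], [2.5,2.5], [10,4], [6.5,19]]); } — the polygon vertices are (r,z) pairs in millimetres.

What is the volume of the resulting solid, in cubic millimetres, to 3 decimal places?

Profile (r,z), 4 vertices: (1.5,38.5) (2.5,2.5) (10,4) (6.5,19)
edge 0: (1.5,38.5)→(2.5,2.5)  cross = 1.5·2.5 − 2.5·38.5 = -92.5000; (r_i+r_j)·cross = 4·-92.5000 = -370.0000
edge 1: (2.5,2.5)→(10,4)  cross = 2.5·4 − 10·2.5 = -15.0000; (r_i+r_j)·cross = 12.5·-15.0000 = -187.5000
edge 2: (10,4)→(6.5,19)  cross = 10·19 − 6.5·4 = 164.0000; (r_i+r_j)·cross = 16.5·164.0000 = 2706.0000
edge 3: (6.5,19)→(1.5,38.5)  cross = 6.5·38.5 − 1.5·19 = 221.7500; (r_i+r_j)·cross = 8·221.7500 = 1774.0000
Σcross = 278.2500 → A = |Σcross|/2 = 139.1250 mm²
Σ(r_i+r_j)·cross = 3922.5000 → first moment M = |Σ|/6 = 653.7500
R_c = M/A = 653.7500/139.1250 = 4.6990 mm
θ = 255° = 4.450590 rad
V = θ·R_c·A = 4.450590·4.6990·139.1250 = 2909.573 mm³

Volume = 2909.573 mm³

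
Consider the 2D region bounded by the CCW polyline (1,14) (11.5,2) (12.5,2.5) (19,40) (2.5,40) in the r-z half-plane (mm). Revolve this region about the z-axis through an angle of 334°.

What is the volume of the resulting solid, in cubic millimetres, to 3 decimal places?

Volume = 25774.448 mm³

Profile (r,z), 5 vertices: (1,14) (11.5,2) (12.5,2.5) (19,40) (2.5,40)
edge 0: (1,14)→(11.5,2)  cross = 1·2 − 11.5·14 = -159.0000; (r_i+r_j)·cross = 12.5·-159.0000 = -1987.5000
edge 1: (11.5,2)→(12.5,2.5)  cross = 11.5·2.5 − 12.5·2 = 3.7500; (r_i+r_j)·cross = 24·3.7500 = 90.0000
edge 2: (12.5,2.5)→(19,40)  cross = 12.5·40 − 19·2.5 = 452.5000; (r_i+r_j)·cross = 31.5·452.5000 = 14253.7500
edge 3: (19,40)→(2.5,40)  cross = 19·40 − 2.5·40 = 660.0000; (r_i+r_j)·cross = 21.5·660.0000 = 14190.0000
edge 4: (2.5,40)→(1,14)  cross = 2.5·14 − 1·40 = -5.0000; (r_i+r_j)·cross = 3.5·-5.0000 = -17.5000
Σcross = 952.2500 → A = |Σcross|/2 = 476.1250 mm²
Σ(r_i+r_j)·cross = 26528.7500 → first moment M = |Σ|/6 = 4421.4583
R_c = M/A = 4421.4583/476.1250 = 9.2863 mm
θ = 334° = 5.829400 rad
V = θ·R_c·A = 5.829400·9.2863·476.1250 = 25774.448 mm³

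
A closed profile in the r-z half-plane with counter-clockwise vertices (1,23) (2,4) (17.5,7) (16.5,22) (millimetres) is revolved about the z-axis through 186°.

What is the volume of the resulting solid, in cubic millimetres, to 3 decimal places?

Profile (r,z), 4 vertices: (1,23) (2,4) (17.5,7) (16.5,22)
edge 0: (1,23)→(2,4)  cross = 1·4 − 2·23 = -42.0000; (r_i+r_j)·cross = 3·-42.0000 = -126.0000
edge 1: (2,4)→(17.5,7)  cross = 2·7 − 17.5·4 = -56.0000; (r_i+r_j)·cross = 19.5·-56.0000 = -1092.0000
edge 2: (17.5,7)→(16.5,22)  cross = 17.5·22 − 16.5·7 = 269.5000; (r_i+r_j)·cross = 34·269.5000 = 9163.0000
edge 3: (16.5,22)→(1,23)  cross = 16.5·23 − 1·22 = 357.5000; (r_i+r_j)·cross = 17.5·357.5000 = 6256.2500
Σcross = 529.0000 → A = |Σcross|/2 = 264.5000 mm²
Σ(r_i+r_j)·cross = 14201.2500 → first moment M = |Σ|/6 = 2366.8750
R_c = M/A = 2366.8750/264.5000 = 8.9485 mm
θ = 186° = 3.246312 rad
V = θ·R_c·A = 3.246312·8.9485·264.5000 = 7683.616 mm³

Volume = 7683.616 mm³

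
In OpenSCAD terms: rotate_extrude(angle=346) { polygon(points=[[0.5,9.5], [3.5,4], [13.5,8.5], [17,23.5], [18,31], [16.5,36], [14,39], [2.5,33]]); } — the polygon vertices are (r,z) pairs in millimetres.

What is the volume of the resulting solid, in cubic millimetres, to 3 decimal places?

Volume = 23522.914 mm³

Profile (r,z), 8 vertices: (0.5,9.5) (3.5,4) (13.5,8.5) (17,23.5) (18,31) (16.5,36) (14,39) (2.5,33)
edge 0: (0.5,9.5)→(3.5,4)  cross = 0.5·4 − 3.5·9.5 = -31.2500; (r_i+r_j)·cross = 4·-31.2500 = -125.0000
edge 1: (3.5,4)→(13.5,8.5)  cross = 3.5·8.5 − 13.5·4 = -24.2500; (r_i+r_j)·cross = 17·-24.2500 = -412.2500
edge 2: (13.5,8.5)→(17,23.5)  cross = 13.5·23.5 − 17·8.5 = 172.7500; (r_i+r_j)·cross = 30.5·172.7500 = 5268.8750
edge 3: (17,23.5)→(18,31)  cross = 17·31 − 18·23.5 = 104.0000; (r_i+r_j)·cross = 35·104.0000 = 3640.0000
edge 4: (18,31)→(16.5,36)  cross = 18·36 − 16.5·31 = 136.5000; (r_i+r_j)·cross = 34.5·136.5000 = 4709.2500
edge 5: (16.5,36)→(14,39)  cross = 16.5·39 − 14·36 = 139.5000; (r_i+r_j)·cross = 30.5·139.5000 = 4254.7500
edge 6: (14,39)→(2.5,33)  cross = 14·33 − 2.5·39 = 364.5000; (r_i+r_j)·cross = 16.5·364.5000 = 6014.2500
edge 7: (2.5,33)→(0.5,9.5)  cross = 2.5·9.5 − 0.5·33 = 7.2500; (r_i+r_j)·cross = 3·7.2500 = 21.7500
Σcross = 869.0000 → A = |Σcross|/2 = 434.5000 mm²
Σ(r_i+r_j)·cross = 23371.6250 → first moment M = |Σ|/6 = 3895.2708
R_c = M/A = 3895.2708/434.5000 = 8.9650 mm
θ = 346° = 6.038839 rad
V = θ·R_c·A = 6.038839·8.9650·434.5000 = 23522.914 mm³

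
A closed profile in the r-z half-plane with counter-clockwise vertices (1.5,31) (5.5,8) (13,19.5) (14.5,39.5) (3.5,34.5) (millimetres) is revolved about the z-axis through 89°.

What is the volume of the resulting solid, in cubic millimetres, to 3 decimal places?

Profile (r,z), 5 vertices: (1.5,31) (5.5,8) (13,19.5) (14.5,39.5) (3.5,34.5)
edge 0: (1.5,31)→(5.5,8)  cross = 1.5·8 − 5.5·31 = -158.5000; (r_i+r_j)·cross = 7·-158.5000 = -1109.5000
edge 1: (5.5,8)→(13,19.5)  cross = 5.5·19.5 − 13·8 = 3.2500; (r_i+r_j)·cross = 18.5·3.2500 = 60.1250
edge 2: (13,19.5)→(14.5,39.5)  cross = 13·39.5 − 14.5·19.5 = 230.7500; (r_i+r_j)·cross = 27.5·230.7500 = 6345.6250
edge 3: (14.5,39.5)→(3.5,34.5)  cross = 14.5·34.5 − 3.5·39.5 = 362.0000; (r_i+r_j)·cross = 18·362.0000 = 6516.0000
edge 4: (3.5,34.5)→(1.5,31)  cross = 3.5·31 − 1.5·34.5 = 56.7500; (r_i+r_j)·cross = 5·56.7500 = 283.7500
Σcross = 494.2500 → A = |Σcross|/2 = 247.1250 mm²
Σ(r_i+r_j)·cross = 12096.0000 → first moment M = |Σ|/6 = 2016.0000
R_c = M/A = 2016.0000/247.1250 = 8.1578 mm
θ = 89° = 1.553343 rad
V = θ·R_c·A = 1.553343·8.1578·247.1250 = 3131.540 mm³

Volume = 3131.540 mm³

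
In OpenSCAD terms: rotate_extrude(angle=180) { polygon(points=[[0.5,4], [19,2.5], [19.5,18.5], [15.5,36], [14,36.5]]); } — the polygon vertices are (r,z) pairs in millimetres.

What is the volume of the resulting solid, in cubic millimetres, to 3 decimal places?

Volume = 14190.050 mm³

Profile (r,z), 5 vertices: (0.5,4) (19,2.5) (19.5,18.5) (15.5,36) (14,36.5)
edge 0: (0.5,4)→(19,2.5)  cross = 0.5·2.5 − 19·4 = -74.7500; (r_i+r_j)·cross = 19.5·-74.7500 = -1457.6250
edge 1: (19,2.5)→(19.5,18.5)  cross = 19·18.5 − 19.5·2.5 = 302.7500; (r_i+r_j)·cross = 38.5·302.7500 = 11655.8750
edge 2: (19.5,18.5)→(15.5,36)  cross = 19.5·36 − 15.5·18.5 = 415.2500; (r_i+r_j)·cross = 35·415.2500 = 14533.7500
edge 3: (15.5,36)→(14,36.5)  cross = 15.5·36.5 − 14·36 = 61.7500; (r_i+r_j)·cross = 29.5·61.7500 = 1821.6250
edge 4: (14,36.5)→(0.5,4)  cross = 14·4 − 0.5·36.5 = 37.7500; (r_i+r_j)·cross = 14.5·37.7500 = 547.3750
Σcross = 742.7500 → A = |Σcross|/2 = 371.3750 mm²
Σ(r_i+r_j)·cross = 27101.0000 → first moment M = |Σ|/6 = 4516.8333
R_c = M/A = 4516.8333/371.3750 = 12.1625 mm
θ = 180° = 3.141593 rad
V = θ·R_c·A = 3.141593·12.1625·371.3750 = 14190.050 mm³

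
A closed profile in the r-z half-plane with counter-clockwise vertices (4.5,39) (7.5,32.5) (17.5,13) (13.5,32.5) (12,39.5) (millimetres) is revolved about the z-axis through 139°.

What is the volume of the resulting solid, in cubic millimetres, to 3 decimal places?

Volume = 2869.361 mm³

Profile (r,z), 5 vertices: (4.5,39) (7.5,32.5) (17.5,13) (13.5,32.5) (12,39.5)
edge 0: (4.5,39)→(7.5,32.5)  cross = 4.5·32.5 − 7.5·39 = -146.2500; (r_i+r_j)·cross = 12·-146.2500 = -1755.0000
edge 1: (7.5,32.5)→(17.5,13)  cross = 7.5·13 − 17.5·32.5 = -471.2500; (r_i+r_j)·cross = 25·-471.2500 = -11781.2500
edge 2: (17.5,13)→(13.5,32.5)  cross = 17.5·32.5 − 13.5·13 = 393.2500; (r_i+r_j)·cross = 31·393.2500 = 12190.7500
edge 3: (13.5,32.5)→(12,39.5)  cross = 13.5·39.5 − 12·32.5 = 143.2500; (r_i+r_j)·cross = 25.5·143.2500 = 3652.8750
edge 4: (12,39.5)→(4.5,39)  cross = 12·39 − 4.5·39.5 = 290.2500; (r_i+r_j)·cross = 16.5·290.2500 = 4789.1250
Σcross = 209.2500 → A = |Σcross|/2 = 104.6250 mm²
Σ(r_i+r_j)·cross = 7096.5000 → first moment M = |Σ|/6 = 1182.7500
R_c = M/A = 1182.7500/104.6250 = 11.3047 mm
θ = 139° = 2.426008 rad
V = θ·R_c·A = 2.426008·11.3047·104.6250 = 2869.361 mm³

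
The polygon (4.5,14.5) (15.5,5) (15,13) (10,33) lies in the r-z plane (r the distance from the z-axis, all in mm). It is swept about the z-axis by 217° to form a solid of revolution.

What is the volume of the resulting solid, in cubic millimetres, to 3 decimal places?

Profile (r,z), 4 vertices: (4.5,14.5) (15.5,5) (15,13) (10,33)
edge 0: (4.5,14.5)→(15.5,5)  cross = 4.5·5 − 15.5·14.5 = -202.2500; (r_i+r_j)·cross = 20·-202.2500 = -4045.0000
edge 1: (15.5,5)→(15,13)  cross = 15.5·13 − 15·5 = 126.5000; (r_i+r_j)·cross = 30.5·126.5000 = 3858.2500
edge 2: (15,13)→(10,33)  cross = 15·33 − 10·13 = 365.0000; (r_i+r_j)·cross = 25·365.0000 = 9125.0000
edge 3: (10,33)→(4.5,14.5)  cross = 10·14.5 − 4.5·33 = -3.5000; (r_i+r_j)·cross = 14.5·-3.5000 = -50.7500
Σcross = 285.7500 → A = |Σcross|/2 = 142.8750 mm²
Σ(r_i+r_j)·cross = 8887.5000 → first moment M = |Σ|/6 = 1481.2500
R_c = M/A = 1481.2500/142.8750 = 10.3675 mm
θ = 217° = 3.787364 rad
V = θ·R_c·A = 3.787364·10.3675·142.8750 = 5610.034 mm³

Volume = 5610.034 mm³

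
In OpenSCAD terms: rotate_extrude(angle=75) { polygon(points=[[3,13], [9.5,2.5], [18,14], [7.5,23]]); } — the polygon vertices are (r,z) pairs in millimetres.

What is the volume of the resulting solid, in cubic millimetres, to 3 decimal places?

Profile (r,z), 4 vertices: (3,13) (9.5,2.5) (18,14) (7.5,23)
edge 0: (3,13)→(9.5,2.5)  cross = 3·2.5 − 9.5·13 = -116.0000; (r_i+r_j)·cross = 12.5·-116.0000 = -1450.0000
edge 1: (9.5,2.5)→(18,14)  cross = 9.5·14 − 18·2.5 = 88.0000; (r_i+r_j)·cross = 27.5·88.0000 = 2420.0000
edge 2: (18,14)→(7.5,23)  cross = 18·23 − 7.5·14 = 309.0000; (r_i+r_j)·cross = 25.5·309.0000 = 7879.5000
edge 3: (7.5,23)→(3,13)  cross = 7.5·13 − 3·23 = 28.5000; (r_i+r_j)·cross = 10.5·28.5000 = 299.2500
Σcross = 309.5000 → A = |Σcross|/2 = 154.7500 mm²
Σ(r_i+r_j)·cross = 9148.7500 → first moment M = |Σ|/6 = 1524.7917
R_c = M/A = 1524.7917/154.7500 = 9.8533 mm
θ = 75° = 1.308997 rad
V = θ·R_c·A = 1.308997·9.8533·154.7500 = 1995.948 mm³

Volume = 1995.948 mm³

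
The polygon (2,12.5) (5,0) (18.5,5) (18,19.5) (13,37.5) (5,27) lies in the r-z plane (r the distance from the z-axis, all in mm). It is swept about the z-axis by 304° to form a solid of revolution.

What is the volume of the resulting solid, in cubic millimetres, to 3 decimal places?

Volume = 23081.450 mm³

Profile (r,z), 6 vertices: (2,12.5) (5,0) (18.5,5) (18,19.5) (13,37.5) (5,27)
edge 0: (2,12.5)→(5,0)  cross = 2·0 − 5·12.5 = -62.5000; (r_i+r_j)·cross = 7·-62.5000 = -437.5000
edge 1: (5,0)→(18.5,5)  cross = 5·5 − 18.5·0 = 25.0000; (r_i+r_j)·cross = 23.5·25.0000 = 587.5000
edge 2: (18.5,5)→(18,19.5)  cross = 18.5·19.5 − 18·5 = 270.7500; (r_i+r_j)·cross = 36.5·270.7500 = 9882.3750
edge 3: (18,19.5)→(13,37.5)  cross = 18·37.5 − 13·19.5 = 421.5000; (r_i+r_j)·cross = 31·421.5000 = 13066.5000
edge 4: (13,37.5)→(5,27)  cross = 13·27 − 5·37.5 = 163.5000; (r_i+r_j)·cross = 18·163.5000 = 2943.0000
edge 5: (5,27)→(2,12.5)  cross = 5·12.5 − 2·27 = 8.5000; (r_i+r_j)·cross = 7·8.5000 = 59.5000
Σcross = 826.7500 → A = |Σcross|/2 = 413.3750 mm²
Σ(r_i+r_j)·cross = 26101.3750 → first moment M = |Σ|/6 = 4350.2292
R_c = M/A = 4350.2292/413.3750 = 10.5237 mm
θ = 304° = 5.305801 rad
V = θ·R_c·A = 5.305801·10.5237·413.3750 = 23081.450 mm³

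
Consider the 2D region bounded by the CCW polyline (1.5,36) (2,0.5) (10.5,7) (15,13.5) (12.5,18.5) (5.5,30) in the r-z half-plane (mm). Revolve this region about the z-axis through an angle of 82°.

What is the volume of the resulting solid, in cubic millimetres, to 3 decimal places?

Profile (r,z), 6 vertices: (1.5,36) (2,0.5) (10.5,7) (15,13.5) (12.5,18.5) (5.5,30)
edge 0: (1.5,36)→(2,0.5)  cross = 1.5·0.5 − 2·36 = -71.2500; (r_i+r_j)·cross = 3.5·-71.2500 = -249.3750
edge 1: (2,0.5)→(10.5,7)  cross = 2·7 − 10.5·0.5 = 8.7500; (r_i+r_j)·cross = 12.5·8.7500 = 109.3750
edge 2: (10.5,7)→(15,13.5)  cross = 10.5·13.5 − 15·7 = 36.7500; (r_i+r_j)·cross = 25.5·36.7500 = 937.1250
edge 3: (15,13.5)→(12.5,18.5)  cross = 15·18.5 − 12.5·13.5 = 108.7500; (r_i+r_j)·cross = 27.5·108.7500 = 2990.6250
edge 4: (12.5,18.5)→(5.5,30)  cross = 12.5·30 − 5.5·18.5 = 273.2500; (r_i+r_j)·cross = 18·273.2500 = 4918.5000
edge 5: (5.5,30)→(1.5,36)  cross = 5.5·36 − 1.5·30 = 153.0000; (r_i+r_j)·cross = 7·153.0000 = 1071.0000
Σcross = 509.2500 → A = |Σcross|/2 = 254.6250 mm²
Σ(r_i+r_j)·cross = 9777.2500 → first moment M = |Σ|/6 = 1629.5417
R_c = M/A = 1629.5417/254.6250 = 6.3998 mm
θ = 82° = 1.431170 rad
V = θ·R_c·A = 1.431170·6.3998·254.6250 = 2332.151 mm³

Volume = 2332.151 mm³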